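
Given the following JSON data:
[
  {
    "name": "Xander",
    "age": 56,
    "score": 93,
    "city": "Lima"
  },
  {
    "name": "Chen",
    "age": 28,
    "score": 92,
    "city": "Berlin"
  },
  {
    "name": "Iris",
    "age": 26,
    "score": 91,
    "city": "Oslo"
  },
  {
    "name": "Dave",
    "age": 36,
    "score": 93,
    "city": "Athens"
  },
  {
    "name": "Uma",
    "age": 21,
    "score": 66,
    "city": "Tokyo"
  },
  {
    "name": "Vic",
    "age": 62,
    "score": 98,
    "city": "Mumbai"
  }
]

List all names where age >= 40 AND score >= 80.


Checking both conditions:
  Xander (age=56, score=93) -> YES
  Chen (age=28, score=92) -> no
  Iris (age=26, score=91) -> no
  Dave (age=36, score=93) -> no
  Uma (age=21, score=66) -> no
  Vic (age=62, score=98) -> YES


ANSWER: Xander, Vic


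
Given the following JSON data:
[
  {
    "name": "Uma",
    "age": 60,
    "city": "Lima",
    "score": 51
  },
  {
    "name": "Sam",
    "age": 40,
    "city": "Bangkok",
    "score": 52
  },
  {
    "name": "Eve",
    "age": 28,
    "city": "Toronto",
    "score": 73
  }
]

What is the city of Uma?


Looking up record where name = Uma
Record index: 0
Field 'city' = Lima

ANSWER: Lima


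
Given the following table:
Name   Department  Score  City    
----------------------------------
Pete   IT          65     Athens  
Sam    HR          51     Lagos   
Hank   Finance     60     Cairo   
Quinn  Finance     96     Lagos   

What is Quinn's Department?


Row 4: Quinn
Department = Finance

ANSWER: Finance


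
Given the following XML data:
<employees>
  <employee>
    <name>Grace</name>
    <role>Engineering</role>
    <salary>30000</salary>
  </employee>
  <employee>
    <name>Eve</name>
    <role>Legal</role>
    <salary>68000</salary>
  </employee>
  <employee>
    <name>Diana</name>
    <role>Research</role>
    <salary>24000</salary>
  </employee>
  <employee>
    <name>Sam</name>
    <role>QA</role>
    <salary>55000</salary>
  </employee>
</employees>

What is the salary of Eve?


Searching for <employee> with <name>Eve</name>
Found at position 2
<salary>68000</salary>

ANSWER: 68000


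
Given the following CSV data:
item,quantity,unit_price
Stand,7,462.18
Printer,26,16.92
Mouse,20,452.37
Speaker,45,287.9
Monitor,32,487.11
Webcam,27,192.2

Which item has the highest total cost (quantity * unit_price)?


Computing row totals:
  Stand: 3235.26
  Printer: 439.92
  Mouse: 9047.4
  Speaker: 12955.5
  Monitor: 15587.52
  Webcam: 5189.4
Maximum: Monitor (15587.52)

ANSWER: Monitor


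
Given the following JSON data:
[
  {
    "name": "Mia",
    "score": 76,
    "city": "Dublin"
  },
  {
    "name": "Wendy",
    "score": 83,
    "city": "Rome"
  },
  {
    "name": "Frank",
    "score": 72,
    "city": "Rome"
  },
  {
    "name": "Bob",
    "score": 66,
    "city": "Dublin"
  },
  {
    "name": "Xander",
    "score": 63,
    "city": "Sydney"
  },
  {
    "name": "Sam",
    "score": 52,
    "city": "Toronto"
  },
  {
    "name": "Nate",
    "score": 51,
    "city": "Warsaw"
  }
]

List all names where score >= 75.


Filtering records where score >= 75:
  Mia (score=76) -> YES
  Wendy (score=83) -> YES
  Frank (score=72) -> no
  Bob (score=66) -> no
  Xander (score=63) -> no
  Sam (score=52) -> no
  Nate (score=51) -> no


ANSWER: Mia, Wendy


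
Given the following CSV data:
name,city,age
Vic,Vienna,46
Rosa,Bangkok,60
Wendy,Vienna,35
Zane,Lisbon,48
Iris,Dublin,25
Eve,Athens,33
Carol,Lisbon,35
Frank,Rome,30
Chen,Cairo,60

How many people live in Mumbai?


Scanning city column for 'Mumbai':
Total matches: 0

ANSWER: 0


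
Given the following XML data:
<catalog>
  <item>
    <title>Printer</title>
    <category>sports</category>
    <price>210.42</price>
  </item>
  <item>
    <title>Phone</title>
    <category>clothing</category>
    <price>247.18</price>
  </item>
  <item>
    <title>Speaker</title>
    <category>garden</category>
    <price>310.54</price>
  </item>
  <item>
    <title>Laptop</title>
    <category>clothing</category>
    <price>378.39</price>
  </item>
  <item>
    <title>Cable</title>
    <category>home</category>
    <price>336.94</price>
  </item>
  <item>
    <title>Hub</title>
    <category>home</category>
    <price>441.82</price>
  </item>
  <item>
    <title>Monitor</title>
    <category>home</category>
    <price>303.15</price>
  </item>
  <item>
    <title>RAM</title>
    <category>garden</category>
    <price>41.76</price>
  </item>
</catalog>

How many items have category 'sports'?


Scanning <item> elements for <category>sports</category>:
  Item 1: Printer -> MATCH
Count: 1

ANSWER: 1


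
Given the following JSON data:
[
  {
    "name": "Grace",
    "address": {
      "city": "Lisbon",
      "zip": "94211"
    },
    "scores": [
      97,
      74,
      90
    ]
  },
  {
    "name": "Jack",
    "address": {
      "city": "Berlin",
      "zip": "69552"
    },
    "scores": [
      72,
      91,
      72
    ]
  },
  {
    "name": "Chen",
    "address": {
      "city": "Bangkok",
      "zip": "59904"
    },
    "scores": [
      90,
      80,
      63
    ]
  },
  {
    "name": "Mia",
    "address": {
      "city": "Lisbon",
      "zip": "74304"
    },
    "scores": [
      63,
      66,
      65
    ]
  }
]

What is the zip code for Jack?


Path: records[1].address.zip
Value: 69552

ANSWER: 69552


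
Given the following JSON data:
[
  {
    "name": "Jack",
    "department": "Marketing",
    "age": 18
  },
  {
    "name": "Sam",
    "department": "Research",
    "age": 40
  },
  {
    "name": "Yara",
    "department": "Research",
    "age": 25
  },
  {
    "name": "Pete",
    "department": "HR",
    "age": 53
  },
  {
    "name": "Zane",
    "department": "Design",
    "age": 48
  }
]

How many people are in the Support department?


Scanning records for department = Support
  No matches found
Count: 0

ANSWER: 0


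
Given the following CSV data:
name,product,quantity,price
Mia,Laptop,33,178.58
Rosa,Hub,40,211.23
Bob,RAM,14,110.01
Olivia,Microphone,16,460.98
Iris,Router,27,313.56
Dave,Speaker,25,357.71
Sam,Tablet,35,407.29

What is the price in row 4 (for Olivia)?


Row 4: Olivia
Column 'price' = 460.98

ANSWER: 460.98


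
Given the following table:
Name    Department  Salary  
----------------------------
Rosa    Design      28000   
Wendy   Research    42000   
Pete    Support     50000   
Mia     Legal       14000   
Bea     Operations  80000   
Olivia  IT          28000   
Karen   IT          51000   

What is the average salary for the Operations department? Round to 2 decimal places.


Operations department members:
  Bea: 80000
Sum = 80000
Count = 1
Average = 80000 / 1 = 80000.00

ANSWER: 80000.00


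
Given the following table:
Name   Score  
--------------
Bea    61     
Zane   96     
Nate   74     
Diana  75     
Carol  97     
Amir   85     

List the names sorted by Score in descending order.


Sorting by Score (descending):
  Carol: 97
  Zane: 96
  Amir: 85
  Diana: 75
  Nate: 74
  Bea: 61


ANSWER: Carol, Zane, Amir, Diana, Nate, Bea


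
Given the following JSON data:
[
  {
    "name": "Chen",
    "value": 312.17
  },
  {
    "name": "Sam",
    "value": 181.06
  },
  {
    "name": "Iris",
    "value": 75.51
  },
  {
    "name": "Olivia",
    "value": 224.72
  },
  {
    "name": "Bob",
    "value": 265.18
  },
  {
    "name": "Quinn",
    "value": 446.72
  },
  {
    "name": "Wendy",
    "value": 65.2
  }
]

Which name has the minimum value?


Comparing values:
  Chen: 312.17
  Sam: 181.06
  Iris: 75.51
  Olivia: 224.72
  Bob: 265.18
  Quinn: 446.72
  Wendy: 65.2
Minimum: Wendy (65.2)

ANSWER: Wendy


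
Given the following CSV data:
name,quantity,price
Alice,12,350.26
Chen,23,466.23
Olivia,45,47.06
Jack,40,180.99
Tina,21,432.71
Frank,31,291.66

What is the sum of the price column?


Values in 'price' column:
  Row 1: 350.26
  Row 2: 466.23
  Row 3: 47.06
  Row 4: 180.99
  Row 5: 432.71
  Row 6: 291.66
Sum = 350.26 + 466.23 + 47.06 + 180.99 + 432.71 + 291.66 = 1768.91

ANSWER: 1768.91


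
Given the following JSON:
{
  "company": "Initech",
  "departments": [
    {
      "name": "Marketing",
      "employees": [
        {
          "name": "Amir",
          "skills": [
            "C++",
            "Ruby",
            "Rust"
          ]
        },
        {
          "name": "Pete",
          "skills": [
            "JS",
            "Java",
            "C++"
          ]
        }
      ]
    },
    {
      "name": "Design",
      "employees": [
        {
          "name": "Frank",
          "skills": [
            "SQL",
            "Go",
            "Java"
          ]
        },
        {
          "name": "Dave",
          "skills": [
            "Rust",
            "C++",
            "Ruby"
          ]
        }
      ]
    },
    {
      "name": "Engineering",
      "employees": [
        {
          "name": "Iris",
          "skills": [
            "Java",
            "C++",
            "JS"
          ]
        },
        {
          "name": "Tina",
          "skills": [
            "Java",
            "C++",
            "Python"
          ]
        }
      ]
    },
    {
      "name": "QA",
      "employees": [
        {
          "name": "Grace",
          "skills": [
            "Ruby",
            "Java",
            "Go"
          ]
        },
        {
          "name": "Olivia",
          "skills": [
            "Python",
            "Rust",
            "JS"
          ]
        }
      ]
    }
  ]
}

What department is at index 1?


Path: departments[1].name
Value: Design

ANSWER: Design


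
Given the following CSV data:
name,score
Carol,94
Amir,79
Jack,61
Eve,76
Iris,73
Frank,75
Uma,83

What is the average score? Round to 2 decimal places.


Scores: 94, 79, 61, 76, 73, 75, 83
Sum = 541
Count = 7
Average = 541 / 7 = 77.29

ANSWER: 77.29


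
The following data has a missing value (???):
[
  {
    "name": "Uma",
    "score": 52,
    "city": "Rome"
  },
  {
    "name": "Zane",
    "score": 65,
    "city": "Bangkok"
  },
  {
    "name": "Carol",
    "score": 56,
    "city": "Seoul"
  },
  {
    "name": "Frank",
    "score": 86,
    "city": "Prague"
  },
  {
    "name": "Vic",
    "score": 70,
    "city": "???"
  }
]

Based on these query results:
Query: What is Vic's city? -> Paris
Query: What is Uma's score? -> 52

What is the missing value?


The missing value is Vic's city
From query: Vic's city = Paris

ANSWER: Paris


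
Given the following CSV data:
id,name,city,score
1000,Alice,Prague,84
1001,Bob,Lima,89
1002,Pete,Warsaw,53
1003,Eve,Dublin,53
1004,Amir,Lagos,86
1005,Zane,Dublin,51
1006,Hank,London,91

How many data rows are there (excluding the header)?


Counting rows (excluding header):
Header: id,name,city,score
Data rows: 7

ANSWER: 7


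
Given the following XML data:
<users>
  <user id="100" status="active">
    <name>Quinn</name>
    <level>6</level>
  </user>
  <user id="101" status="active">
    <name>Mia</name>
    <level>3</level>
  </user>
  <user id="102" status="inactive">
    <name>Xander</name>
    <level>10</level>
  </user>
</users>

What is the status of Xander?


Finding user with name = Xander
user id="102" status="inactive"

ANSWER: inactive


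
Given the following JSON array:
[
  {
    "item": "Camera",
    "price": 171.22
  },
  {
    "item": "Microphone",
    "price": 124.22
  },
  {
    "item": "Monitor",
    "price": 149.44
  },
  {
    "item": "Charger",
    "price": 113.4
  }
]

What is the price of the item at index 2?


Array index 2 -> Monitor
price = 149.44

ANSWER: 149.44


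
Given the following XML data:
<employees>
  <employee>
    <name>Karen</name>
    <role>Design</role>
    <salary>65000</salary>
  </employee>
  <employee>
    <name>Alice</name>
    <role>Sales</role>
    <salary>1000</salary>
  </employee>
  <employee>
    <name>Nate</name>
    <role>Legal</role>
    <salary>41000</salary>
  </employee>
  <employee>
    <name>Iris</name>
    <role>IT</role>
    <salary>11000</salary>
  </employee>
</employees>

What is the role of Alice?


Searching for <employee> with <name>Alice</name>
Found at position 2
<role>Sales</role>

ANSWER: Sales


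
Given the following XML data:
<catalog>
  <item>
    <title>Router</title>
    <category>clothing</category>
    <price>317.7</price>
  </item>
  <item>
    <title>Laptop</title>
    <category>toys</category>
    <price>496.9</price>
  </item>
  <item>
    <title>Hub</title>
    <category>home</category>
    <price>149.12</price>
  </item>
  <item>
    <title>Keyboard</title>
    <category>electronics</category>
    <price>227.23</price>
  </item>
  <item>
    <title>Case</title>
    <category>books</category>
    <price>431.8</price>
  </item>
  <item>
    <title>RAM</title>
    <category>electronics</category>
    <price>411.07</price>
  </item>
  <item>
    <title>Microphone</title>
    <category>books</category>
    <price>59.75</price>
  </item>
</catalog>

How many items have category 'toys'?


Scanning <item> elements for <category>toys</category>:
  Item 2: Laptop -> MATCH
Count: 1

ANSWER: 1


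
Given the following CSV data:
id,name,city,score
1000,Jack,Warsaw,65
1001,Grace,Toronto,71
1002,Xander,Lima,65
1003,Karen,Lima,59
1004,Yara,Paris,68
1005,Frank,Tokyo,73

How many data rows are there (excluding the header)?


Counting rows (excluding header):
Header: id,name,city,score
Data rows: 6

ANSWER: 6


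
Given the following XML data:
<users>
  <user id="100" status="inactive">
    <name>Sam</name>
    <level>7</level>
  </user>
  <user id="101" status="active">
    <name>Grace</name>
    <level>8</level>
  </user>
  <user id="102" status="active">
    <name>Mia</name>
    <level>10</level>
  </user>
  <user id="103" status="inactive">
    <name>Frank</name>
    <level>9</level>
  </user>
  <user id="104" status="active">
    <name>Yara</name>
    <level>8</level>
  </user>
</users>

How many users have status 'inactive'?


Counting users with status='inactive':
  Sam (id=100) -> MATCH
  Frank (id=103) -> MATCH
Count: 2

ANSWER: 2


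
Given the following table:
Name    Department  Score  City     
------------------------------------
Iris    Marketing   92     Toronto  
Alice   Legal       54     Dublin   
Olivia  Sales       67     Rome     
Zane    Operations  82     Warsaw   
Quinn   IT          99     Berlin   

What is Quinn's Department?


Row 5: Quinn
Department = IT

ANSWER: IT


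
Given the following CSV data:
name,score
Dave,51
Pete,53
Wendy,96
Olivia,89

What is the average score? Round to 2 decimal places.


Scores: 51, 53, 96, 89
Sum = 289
Count = 4
Average = 289 / 4 = 72.25

ANSWER: 72.25


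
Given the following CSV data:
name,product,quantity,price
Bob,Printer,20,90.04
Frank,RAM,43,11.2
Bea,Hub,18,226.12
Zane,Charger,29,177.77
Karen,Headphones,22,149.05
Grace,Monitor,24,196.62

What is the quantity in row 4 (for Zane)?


Row 4: Zane
Column 'quantity' = 29

ANSWER: 29


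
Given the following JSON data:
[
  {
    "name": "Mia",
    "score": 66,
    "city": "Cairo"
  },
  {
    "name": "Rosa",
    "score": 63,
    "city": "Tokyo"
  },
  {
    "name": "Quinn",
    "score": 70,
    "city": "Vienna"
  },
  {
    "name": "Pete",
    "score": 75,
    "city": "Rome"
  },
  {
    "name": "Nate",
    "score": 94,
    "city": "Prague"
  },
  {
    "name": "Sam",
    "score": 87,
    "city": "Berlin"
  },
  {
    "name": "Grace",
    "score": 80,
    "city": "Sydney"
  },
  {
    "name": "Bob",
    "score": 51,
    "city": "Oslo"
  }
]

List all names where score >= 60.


Filtering records where score >= 60:
  Mia (score=66) -> YES
  Rosa (score=63) -> YES
  Quinn (score=70) -> YES
  Pete (score=75) -> YES
  Nate (score=94) -> YES
  Sam (score=87) -> YES
  Grace (score=80) -> YES
  Bob (score=51) -> no


ANSWER: Mia, Rosa, Quinn, Pete, Nate, Sam, Grace


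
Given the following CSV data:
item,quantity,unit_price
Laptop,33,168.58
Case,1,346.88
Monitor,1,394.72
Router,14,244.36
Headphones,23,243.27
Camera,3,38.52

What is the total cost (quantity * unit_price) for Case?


Row: Case
quantity = 1
unit_price = 346.88
total = 1 * 346.88 = 346.88

ANSWER: 346.88


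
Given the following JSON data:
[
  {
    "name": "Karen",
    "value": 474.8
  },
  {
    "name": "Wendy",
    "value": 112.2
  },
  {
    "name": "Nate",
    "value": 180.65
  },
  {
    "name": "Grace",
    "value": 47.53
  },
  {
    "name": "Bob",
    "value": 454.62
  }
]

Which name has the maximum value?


Comparing values:
  Karen: 474.8
  Wendy: 112.2
  Nate: 180.65
  Grace: 47.53
  Bob: 454.62
Maximum: Karen (474.8)

ANSWER: Karen


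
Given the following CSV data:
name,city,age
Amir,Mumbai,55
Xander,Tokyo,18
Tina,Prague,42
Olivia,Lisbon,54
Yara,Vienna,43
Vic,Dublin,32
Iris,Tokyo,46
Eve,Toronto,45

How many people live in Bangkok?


Scanning city column for 'Bangkok':
Total matches: 0

ANSWER: 0


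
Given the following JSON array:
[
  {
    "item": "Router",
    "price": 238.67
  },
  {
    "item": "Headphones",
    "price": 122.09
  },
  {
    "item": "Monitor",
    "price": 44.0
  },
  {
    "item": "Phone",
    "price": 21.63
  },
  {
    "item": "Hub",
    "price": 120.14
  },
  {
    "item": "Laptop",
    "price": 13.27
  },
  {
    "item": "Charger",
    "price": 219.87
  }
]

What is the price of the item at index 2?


Array index 2 -> Monitor
price = 44.0

ANSWER: 44.0


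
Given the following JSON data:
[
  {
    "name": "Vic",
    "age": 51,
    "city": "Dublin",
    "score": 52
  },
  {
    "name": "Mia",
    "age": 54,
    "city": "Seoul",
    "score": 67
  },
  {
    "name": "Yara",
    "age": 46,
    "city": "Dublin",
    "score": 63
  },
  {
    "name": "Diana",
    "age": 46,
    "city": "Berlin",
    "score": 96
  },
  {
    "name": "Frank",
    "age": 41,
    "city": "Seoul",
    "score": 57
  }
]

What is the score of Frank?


Looking up record where name = Frank
Record index: 4
Field 'score' = 57

ANSWER: 57


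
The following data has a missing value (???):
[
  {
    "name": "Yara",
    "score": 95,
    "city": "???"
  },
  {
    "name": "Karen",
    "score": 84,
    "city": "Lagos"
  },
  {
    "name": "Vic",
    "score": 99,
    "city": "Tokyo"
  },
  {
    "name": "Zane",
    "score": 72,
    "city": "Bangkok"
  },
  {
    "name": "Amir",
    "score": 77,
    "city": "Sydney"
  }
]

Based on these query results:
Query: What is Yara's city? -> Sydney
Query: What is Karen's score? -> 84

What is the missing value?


The missing value is Yara's city
From query: Yara's city = Sydney

ANSWER: Sydney


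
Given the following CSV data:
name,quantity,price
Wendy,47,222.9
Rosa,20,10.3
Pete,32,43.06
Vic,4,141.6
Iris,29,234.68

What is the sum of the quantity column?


Values in 'quantity' column:
  Row 1: 47
  Row 2: 20
  Row 3: 32
  Row 4: 4
  Row 5: 29
Sum = 47 + 20 + 32 + 4 + 29 = 132

ANSWER: 132


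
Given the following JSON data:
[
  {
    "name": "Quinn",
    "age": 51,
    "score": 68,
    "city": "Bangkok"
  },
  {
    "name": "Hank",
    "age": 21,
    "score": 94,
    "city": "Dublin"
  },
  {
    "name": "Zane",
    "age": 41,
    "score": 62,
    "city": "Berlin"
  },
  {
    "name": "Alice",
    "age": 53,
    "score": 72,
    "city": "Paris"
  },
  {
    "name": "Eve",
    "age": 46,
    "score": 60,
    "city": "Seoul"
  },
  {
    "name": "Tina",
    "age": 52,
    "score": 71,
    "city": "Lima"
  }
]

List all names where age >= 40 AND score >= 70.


Checking both conditions:
  Quinn (age=51, score=68) -> no
  Hank (age=21, score=94) -> no
  Zane (age=41, score=62) -> no
  Alice (age=53, score=72) -> YES
  Eve (age=46, score=60) -> no
  Tina (age=52, score=71) -> YES


ANSWER: Alice, Tina


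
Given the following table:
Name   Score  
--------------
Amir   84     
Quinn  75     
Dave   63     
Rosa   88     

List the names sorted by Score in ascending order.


Sorting by Score (ascending):
  Dave: 63
  Quinn: 75
  Amir: 84
  Rosa: 88


ANSWER: Dave, Quinn, Amir, Rosa


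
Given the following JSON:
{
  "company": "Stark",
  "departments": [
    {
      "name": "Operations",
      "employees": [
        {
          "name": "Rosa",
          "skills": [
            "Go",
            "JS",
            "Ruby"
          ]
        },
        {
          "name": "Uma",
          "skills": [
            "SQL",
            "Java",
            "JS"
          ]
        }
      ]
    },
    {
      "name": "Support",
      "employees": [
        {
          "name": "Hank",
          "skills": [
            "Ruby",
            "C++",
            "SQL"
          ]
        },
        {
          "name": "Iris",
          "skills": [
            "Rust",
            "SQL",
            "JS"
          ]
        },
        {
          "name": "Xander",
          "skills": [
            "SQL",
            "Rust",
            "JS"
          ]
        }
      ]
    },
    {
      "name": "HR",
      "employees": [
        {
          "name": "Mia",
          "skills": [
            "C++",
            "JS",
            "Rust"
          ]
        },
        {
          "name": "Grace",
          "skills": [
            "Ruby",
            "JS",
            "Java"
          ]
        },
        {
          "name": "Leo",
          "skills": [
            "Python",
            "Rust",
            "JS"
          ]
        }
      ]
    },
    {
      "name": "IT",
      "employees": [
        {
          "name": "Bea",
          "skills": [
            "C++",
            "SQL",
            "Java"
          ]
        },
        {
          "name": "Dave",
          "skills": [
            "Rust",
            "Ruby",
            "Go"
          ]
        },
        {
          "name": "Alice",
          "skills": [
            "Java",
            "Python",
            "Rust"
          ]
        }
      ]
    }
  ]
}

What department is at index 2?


Path: departments[2].name
Value: HR

ANSWER: HR


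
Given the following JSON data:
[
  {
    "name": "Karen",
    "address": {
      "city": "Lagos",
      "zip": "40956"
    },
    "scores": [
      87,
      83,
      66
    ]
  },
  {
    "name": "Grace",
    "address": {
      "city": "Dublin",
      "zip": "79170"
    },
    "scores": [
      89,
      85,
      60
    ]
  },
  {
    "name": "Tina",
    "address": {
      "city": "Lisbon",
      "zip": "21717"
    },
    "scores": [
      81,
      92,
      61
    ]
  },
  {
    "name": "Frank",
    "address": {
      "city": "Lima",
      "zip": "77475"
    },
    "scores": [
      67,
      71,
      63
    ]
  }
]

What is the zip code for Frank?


Path: records[3].address.zip
Value: 77475

ANSWER: 77475


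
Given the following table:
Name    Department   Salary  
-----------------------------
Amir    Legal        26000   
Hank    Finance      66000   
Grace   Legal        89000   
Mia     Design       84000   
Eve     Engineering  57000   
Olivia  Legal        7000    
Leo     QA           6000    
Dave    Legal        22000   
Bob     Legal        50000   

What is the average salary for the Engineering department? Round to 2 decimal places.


Engineering department members:
  Eve: 57000
Sum = 57000
Count = 1
Average = 57000 / 1 = 57000.00

ANSWER: 57000.00


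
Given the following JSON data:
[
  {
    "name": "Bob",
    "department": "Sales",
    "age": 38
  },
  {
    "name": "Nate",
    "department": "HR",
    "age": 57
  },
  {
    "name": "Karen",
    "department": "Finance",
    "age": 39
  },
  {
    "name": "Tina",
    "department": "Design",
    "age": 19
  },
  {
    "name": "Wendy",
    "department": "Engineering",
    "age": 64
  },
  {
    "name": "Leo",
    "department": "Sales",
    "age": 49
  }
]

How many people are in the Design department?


Scanning records for department = Design
  Record 3: Tina
Count: 1

ANSWER: 1


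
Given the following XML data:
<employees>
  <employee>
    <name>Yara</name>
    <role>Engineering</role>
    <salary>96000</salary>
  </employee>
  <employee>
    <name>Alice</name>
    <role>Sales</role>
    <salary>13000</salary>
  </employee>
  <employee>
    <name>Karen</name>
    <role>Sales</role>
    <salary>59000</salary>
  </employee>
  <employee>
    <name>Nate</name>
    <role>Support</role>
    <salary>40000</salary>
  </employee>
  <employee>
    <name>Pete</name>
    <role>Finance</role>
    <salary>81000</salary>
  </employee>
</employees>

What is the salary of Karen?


Searching for <employee> with <name>Karen</name>
Found at position 3
<salary>59000</salary>

ANSWER: 59000


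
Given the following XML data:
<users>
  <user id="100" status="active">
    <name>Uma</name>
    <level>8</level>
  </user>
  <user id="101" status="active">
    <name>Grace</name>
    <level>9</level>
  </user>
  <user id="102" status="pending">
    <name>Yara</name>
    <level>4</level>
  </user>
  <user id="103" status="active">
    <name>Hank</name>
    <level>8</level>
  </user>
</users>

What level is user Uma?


Finding user: Uma
<level>8</level>

ANSWER: 8


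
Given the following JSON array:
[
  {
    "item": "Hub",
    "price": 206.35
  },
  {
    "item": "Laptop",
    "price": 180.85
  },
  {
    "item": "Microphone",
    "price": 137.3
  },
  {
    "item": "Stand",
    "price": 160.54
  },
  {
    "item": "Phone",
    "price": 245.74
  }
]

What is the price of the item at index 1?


Array index 1 -> Laptop
price = 180.85

ANSWER: 180.85


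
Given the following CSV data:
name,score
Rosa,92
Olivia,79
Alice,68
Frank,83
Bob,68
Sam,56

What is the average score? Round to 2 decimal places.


Scores: 92, 79, 68, 83, 68, 56
Sum = 446
Count = 6
Average = 446 / 6 = 74.33

ANSWER: 74.33


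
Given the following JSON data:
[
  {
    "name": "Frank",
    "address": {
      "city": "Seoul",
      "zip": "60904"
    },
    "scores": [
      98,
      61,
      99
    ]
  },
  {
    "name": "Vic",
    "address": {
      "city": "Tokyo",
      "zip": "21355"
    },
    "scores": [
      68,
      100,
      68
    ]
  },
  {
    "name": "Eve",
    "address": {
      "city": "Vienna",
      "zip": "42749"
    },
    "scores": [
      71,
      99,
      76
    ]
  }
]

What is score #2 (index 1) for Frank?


Path: records[0].scores[1]
Value: 61

ANSWER: 61


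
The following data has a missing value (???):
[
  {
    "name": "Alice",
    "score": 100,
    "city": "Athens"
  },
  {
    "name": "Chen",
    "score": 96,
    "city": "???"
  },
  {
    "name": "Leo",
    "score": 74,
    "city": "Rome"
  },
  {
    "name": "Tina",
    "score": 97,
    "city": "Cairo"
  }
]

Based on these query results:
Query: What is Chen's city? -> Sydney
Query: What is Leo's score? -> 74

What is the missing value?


The missing value is Chen's city
From query: Chen's city = Sydney

ANSWER: Sydney


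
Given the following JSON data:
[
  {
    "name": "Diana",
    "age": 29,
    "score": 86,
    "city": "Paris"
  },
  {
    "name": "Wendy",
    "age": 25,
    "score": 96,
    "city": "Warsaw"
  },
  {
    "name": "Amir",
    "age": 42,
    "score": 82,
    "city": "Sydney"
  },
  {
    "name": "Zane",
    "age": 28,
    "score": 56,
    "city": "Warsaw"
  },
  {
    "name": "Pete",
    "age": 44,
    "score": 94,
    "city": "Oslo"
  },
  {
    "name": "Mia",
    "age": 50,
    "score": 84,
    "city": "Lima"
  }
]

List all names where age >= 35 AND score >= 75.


Checking both conditions:
  Diana (age=29, score=86) -> no
  Wendy (age=25, score=96) -> no
  Amir (age=42, score=82) -> YES
  Zane (age=28, score=56) -> no
  Pete (age=44, score=94) -> YES
  Mia (age=50, score=84) -> YES


ANSWER: Amir, Pete, Mia


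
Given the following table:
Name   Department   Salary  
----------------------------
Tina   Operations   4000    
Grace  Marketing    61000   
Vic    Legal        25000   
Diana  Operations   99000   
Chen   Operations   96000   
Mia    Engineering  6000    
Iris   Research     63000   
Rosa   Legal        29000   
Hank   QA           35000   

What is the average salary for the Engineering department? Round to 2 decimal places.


Engineering department members:
  Mia: 6000
Sum = 6000
Count = 1
Average = 6000 / 1 = 6000.00

ANSWER: 6000.00


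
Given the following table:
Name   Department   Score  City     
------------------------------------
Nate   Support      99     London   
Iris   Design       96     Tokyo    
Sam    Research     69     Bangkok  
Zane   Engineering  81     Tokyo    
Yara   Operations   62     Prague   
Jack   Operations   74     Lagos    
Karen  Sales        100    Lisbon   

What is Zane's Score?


Row 4: Zane
Score = 81

ANSWER: 81


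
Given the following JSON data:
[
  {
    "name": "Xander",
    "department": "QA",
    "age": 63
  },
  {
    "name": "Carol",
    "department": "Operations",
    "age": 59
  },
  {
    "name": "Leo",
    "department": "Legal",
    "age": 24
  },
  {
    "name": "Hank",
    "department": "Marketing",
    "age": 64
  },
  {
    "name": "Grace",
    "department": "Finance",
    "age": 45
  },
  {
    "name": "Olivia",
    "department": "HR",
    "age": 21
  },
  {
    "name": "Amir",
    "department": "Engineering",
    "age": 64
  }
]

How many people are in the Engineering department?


Scanning records for department = Engineering
  Record 6: Amir
Count: 1

ANSWER: 1


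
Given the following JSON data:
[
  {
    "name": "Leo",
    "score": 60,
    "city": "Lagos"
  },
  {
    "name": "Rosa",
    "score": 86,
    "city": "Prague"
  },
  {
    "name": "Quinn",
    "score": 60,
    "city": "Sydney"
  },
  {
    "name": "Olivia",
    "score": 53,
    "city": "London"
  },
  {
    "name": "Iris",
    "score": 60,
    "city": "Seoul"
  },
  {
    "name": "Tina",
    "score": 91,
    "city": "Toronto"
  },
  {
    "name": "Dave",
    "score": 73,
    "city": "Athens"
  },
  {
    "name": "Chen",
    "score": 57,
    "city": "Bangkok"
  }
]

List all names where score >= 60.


Filtering records where score >= 60:
  Leo (score=60) -> YES
  Rosa (score=86) -> YES
  Quinn (score=60) -> YES
  Olivia (score=53) -> no
  Iris (score=60) -> YES
  Tina (score=91) -> YES
  Dave (score=73) -> YES
  Chen (score=57) -> no


ANSWER: Leo, Rosa, Quinn, Iris, Tina, Dave


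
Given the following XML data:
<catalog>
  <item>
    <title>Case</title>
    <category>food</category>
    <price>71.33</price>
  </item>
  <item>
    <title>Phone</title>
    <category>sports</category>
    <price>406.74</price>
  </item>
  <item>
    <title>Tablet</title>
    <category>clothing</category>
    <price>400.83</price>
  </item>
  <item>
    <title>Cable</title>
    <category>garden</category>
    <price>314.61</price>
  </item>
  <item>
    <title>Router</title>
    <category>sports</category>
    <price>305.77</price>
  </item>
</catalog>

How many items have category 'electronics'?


Scanning <item> elements for <category>electronics</category>:
Count: 0

ANSWER: 0


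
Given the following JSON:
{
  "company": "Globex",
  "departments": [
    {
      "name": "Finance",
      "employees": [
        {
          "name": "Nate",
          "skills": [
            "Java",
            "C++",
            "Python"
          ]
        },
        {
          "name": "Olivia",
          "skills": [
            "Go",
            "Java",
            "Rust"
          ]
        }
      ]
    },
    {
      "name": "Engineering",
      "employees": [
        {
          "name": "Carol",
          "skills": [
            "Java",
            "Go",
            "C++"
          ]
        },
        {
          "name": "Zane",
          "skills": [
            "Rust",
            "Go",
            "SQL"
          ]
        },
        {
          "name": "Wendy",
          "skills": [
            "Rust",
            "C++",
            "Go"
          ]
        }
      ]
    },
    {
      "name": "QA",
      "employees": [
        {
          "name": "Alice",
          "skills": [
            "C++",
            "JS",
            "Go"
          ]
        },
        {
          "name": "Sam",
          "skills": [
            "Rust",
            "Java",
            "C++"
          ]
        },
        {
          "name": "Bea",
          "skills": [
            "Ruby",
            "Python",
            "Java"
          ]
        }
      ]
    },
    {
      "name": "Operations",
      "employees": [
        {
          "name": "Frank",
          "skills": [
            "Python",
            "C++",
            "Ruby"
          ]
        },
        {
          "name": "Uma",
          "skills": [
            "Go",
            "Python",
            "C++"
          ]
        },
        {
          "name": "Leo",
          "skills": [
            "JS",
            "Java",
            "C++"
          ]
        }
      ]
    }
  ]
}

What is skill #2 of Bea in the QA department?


Path: departments[2].employees[2].skills[1]
Value: Python

ANSWER: Python


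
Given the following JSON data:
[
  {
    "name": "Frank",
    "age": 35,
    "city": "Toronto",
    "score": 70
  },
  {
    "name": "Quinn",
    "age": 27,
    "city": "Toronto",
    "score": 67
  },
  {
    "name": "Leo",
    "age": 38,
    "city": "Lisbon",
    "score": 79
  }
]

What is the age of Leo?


Looking up record where name = Leo
Record index: 2
Field 'age' = 38

ANSWER: 38


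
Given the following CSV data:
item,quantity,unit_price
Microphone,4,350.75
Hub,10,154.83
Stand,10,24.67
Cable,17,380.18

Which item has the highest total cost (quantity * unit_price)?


Computing row totals:
  Microphone: 1403.0
  Hub: 1548.3
  Stand: 246.7
  Cable: 6463.06
Maximum: Cable (6463.06)

ANSWER: Cable


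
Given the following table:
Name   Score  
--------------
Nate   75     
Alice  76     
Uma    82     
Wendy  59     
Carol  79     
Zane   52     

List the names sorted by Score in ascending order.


Sorting by Score (ascending):
  Zane: 52
  Wendy: 59
  Nate: 75
  Alice: 76
  Carol: 79
  Uma: 82


ANSWER: Zane, Wendy, Nate, Alice, Carol, Uma


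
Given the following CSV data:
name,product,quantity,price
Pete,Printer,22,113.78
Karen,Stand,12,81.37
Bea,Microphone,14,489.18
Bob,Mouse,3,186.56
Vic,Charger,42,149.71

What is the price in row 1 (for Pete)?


Row 1: Pete
Column 'price' = 113.78

ANSWER: 113.78


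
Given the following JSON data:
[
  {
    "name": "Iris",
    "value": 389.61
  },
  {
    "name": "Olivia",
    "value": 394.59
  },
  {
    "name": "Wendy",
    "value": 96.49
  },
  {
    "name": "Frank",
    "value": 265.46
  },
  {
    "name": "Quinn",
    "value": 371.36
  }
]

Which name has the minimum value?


Comparing values:
  Iris: 389.61
  Olivia: 394.59
  Wendy: 96.49
  Frank: 265.46
  Quinn: 371.36
Minimum: Wendy (96.49)

ANSWER: Wendy


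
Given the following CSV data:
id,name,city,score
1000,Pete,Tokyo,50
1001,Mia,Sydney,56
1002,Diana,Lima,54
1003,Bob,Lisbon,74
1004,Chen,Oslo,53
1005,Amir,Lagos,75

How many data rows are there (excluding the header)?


Counting rows (excluding header):
Header: id,name,city,score
Data rows: 6

ANSWER: 6


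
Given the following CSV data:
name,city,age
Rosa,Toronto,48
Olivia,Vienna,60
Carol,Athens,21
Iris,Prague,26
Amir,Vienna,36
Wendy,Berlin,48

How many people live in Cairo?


Scanning city column for 'Cairo':
Total matches: 0

ANSWER: 0


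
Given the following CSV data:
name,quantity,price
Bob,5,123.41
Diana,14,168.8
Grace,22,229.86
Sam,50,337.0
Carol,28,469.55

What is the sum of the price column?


Values in 'price' column:
  Row 1: 123.41
  Row 2: 168.8
  Row 3: 229.86
  Row 4: 337.0
  Row 5: 469.55
Sum = 123.41 + 168.8 + 229.86 + 337.0 + 469.55 = 1328.62

ANSWER: 1328.62


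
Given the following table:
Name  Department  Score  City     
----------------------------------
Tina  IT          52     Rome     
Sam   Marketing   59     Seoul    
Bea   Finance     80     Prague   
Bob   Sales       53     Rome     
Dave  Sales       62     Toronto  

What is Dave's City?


Row 5: Dave
City = Toronto

ANSWER: Toronto


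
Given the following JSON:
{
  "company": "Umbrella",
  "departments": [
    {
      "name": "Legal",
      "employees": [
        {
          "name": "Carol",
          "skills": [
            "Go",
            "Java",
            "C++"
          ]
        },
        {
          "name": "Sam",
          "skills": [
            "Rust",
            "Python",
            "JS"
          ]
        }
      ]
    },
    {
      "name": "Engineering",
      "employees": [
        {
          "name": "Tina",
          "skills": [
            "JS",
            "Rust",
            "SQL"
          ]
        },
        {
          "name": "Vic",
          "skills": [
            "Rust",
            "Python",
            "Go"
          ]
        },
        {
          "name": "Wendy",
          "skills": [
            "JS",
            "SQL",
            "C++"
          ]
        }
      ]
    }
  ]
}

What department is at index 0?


Path: departments[0].name
Value: Legal

ANSWER: Legal


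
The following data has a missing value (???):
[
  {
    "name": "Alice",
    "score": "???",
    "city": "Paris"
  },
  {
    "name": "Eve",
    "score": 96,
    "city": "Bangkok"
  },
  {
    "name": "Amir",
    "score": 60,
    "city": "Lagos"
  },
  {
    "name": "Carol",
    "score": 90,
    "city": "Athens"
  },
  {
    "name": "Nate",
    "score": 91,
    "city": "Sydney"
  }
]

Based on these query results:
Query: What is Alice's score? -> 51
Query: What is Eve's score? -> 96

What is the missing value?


The missing value is Alice's score
From query: Alice's score = 51

ANSWER: 51


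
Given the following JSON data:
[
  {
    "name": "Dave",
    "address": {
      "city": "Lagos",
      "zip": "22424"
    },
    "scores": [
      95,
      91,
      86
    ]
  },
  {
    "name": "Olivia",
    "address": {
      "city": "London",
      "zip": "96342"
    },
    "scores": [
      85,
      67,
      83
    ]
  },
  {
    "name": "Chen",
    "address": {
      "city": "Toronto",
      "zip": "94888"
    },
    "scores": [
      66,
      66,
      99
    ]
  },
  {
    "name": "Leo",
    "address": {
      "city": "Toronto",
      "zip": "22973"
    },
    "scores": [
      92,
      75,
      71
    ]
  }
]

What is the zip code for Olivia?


Path: records[1].address.zip
Value: 96342

ANSWER: 96342


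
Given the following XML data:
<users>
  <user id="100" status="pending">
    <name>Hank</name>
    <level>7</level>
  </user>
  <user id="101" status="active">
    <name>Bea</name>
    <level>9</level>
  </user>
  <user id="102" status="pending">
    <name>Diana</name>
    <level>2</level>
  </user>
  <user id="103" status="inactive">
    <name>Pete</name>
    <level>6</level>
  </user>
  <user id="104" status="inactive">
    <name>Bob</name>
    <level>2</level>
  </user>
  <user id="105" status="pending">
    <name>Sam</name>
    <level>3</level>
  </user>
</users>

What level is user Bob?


Finding user: Bob
<level>2</level>

ANSWER: 2


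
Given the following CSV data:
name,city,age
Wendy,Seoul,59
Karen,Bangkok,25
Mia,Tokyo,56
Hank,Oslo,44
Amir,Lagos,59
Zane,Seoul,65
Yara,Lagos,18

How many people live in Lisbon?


Scanning city column for 'Lisbon':
Total matches: 0

ANSWER: 0


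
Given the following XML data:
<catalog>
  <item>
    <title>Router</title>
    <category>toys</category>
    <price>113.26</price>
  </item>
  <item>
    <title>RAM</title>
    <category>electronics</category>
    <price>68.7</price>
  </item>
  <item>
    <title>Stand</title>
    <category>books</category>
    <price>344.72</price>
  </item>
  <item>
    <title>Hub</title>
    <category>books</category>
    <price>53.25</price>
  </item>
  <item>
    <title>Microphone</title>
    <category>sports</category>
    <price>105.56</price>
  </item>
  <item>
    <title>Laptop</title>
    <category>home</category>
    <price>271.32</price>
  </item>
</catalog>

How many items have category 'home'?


Scanning <item> elements for <category>home</category>:
  Item 6: Laptop -> MATCH
Count: 1

ANSWER: 1


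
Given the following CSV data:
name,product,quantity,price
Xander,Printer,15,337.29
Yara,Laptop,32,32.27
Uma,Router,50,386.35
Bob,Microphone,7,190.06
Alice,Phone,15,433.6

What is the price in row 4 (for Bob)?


Row 4: Bob
Column 'price' = 190.06

ANSWER: 190.06


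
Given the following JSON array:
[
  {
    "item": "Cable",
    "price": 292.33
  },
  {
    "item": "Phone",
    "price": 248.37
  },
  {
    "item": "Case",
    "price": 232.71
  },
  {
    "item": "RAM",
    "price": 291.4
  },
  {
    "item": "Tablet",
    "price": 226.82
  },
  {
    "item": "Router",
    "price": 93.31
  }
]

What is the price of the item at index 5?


Array index 5 -> Router
price = 93.31

ANSWER: 93.31
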